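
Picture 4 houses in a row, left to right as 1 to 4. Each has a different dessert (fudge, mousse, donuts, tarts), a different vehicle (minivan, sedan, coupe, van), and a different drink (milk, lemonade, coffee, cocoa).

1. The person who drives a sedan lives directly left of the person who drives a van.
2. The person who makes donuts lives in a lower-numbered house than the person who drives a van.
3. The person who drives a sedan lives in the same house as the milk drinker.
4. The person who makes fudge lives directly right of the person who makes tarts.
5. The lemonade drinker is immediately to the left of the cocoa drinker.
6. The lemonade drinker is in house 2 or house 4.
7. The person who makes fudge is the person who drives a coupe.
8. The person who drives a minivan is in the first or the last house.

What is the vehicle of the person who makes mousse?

minivan

The lemonade drinker is in house 2 (clue 6).
By clue 5, the cocoa drinker is in house 3.
House 4 drink: only coffee fits.
The person who drives a sedan is in house 1 (clue 3).
House 3's vehicle must be coupe (nothing else left).
House 1 drink: only milk fits.
Clue 1 places the person who drives a van in house 2.
Clue 2 places the person who makes donuts in house 1.
By clue 7, the person who makes fudge is in house 3.
House 2 dessert: only tarts fits.
House 4 dessert: only mousse fits.
House 4's vehicle must be minivan (nothing else left).
So: house 1 = donuts/sedan/milk, house 2 = tarts/van/lemonade, house 3 = fudge/coupe/cocoa, house 4 = mousse/minivan/coffee.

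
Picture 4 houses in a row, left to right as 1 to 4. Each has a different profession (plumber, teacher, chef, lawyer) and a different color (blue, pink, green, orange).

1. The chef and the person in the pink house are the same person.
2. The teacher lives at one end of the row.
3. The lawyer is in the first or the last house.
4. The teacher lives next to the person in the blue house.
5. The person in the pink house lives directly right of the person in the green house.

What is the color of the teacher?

orange

The lawyer is narrowed to house 1 or 4; consider each.
Placing it in house 4 leads to a contradiction, so it's in house 1.
From clue 4, the person in the blue house must be in house 3.
House 4's profession must be teacher (nothing else left).
Clue 1: the chef is in house 2.
From clue 1, the person in the pink house must be in house 2.
Clue 5 places the person in the green house in house 1.
The only profession still possible for house 3 is plumber.
That leaves orange as the color for house 4.
So: house 1 = lawyer/green, house 2 = chef/pink, house 3 = plumber/blue, house 4 = teacher/orange.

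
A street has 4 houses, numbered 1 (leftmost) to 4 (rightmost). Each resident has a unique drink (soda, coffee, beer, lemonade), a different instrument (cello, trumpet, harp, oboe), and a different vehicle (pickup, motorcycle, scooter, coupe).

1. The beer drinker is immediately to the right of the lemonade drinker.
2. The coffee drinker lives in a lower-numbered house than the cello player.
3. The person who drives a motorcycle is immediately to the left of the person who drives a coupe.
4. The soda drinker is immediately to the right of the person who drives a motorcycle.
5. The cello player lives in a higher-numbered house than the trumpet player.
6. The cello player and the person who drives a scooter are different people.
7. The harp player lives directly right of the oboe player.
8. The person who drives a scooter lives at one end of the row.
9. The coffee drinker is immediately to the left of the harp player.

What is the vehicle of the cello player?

The person who drives a scooter is narrowed to house 1 or 4; consider each.
Placing it in house 4 leads to a contradiction, so it's in house 1.
The soda drinker is narrowed to house 3 or 4; consider each.
Placing it in house 3 leads to a contradiction, so it's in house 4.
Clue 4 places the person who drives a motorcycle in house 3.
The only vehicle still possible for house 2 is pickup.
House 4 vehicle: only coupe fits.
The beer drinker is narrowed to house 2 or 3; consider each.
Placing it in house 2 leads to a contradiction, so it's in house 3.
Clue 1: the lemonade drinker is in house 2.
So house 1 gets coffee for drink.
Clue 9 places the harp player in house 2.
That leaves cello as the instrument for house 4.
From clue 7, the oboe player must be in house 1.
House 3's instrument must be trumpet (nothing else left).
So: house 1 = coffee/oboe/scooter, house 2 = lemonade/harp/pickup, house 3 = beer/trumpet/motorcycle, house 4 = soda/cello/coupe.

coupe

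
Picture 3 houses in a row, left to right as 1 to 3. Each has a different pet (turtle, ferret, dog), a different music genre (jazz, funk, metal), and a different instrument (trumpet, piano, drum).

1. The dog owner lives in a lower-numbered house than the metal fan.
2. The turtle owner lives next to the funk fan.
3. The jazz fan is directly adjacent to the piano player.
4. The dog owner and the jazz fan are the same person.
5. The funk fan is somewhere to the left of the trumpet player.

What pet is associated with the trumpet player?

turtle

House 3 music genre: only metal fits.
The dog owner is narrowed to house 1 or 2; consider each.
Placing it in house 2 leads to a contradiction, so it's in house 1.
Clue 4 places the jazz fan in house 1.
So house 2 gets funk for music genre.
Clue 2: the turtle owner is in house 3.
From clue 3, the piano player must be in house 2.
Clue 5 places the trumpet player in house 3.
House 2 pet: only ferret fits.
That leaves drum as the instrument for house 1.
So: house 1 = dog/jazz/drum, house 2 = ferret/funk/piano, house 3 = turtle/metal/trumpet.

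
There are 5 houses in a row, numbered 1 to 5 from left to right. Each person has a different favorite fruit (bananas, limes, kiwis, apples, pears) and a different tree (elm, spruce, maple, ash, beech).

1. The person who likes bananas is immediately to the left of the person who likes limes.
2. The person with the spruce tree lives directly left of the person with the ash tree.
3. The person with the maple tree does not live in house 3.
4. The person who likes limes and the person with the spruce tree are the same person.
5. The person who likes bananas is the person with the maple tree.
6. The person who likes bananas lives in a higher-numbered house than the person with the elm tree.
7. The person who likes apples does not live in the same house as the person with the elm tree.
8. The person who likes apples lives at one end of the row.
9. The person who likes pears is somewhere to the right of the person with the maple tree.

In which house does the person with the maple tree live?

From clue 1, the person who likes bananas must be in house 2.
From clue 1, the person who likes limes must be in house 3.
From clue 4, the person with the spruce tree must be in house 3.
By clue 5, the person with the maple tree is in house 2.
The person with the elm tree is in house 1 (clue 6).
Clue 7: the person who likes apples is in house 5.
That leaves kiwis as the favorite fruit for house 1.
So house 4 gets pears for favorite fruit.
The person with the ash tree is in house 4 (clue 2).
So house 5 gets beech for tree.
So: house 1 = kiwis/elm, house 2 = bananas/maple, house 3 = limes/spruce, house 4 = pears/ash, house 5 = apples/beech.

2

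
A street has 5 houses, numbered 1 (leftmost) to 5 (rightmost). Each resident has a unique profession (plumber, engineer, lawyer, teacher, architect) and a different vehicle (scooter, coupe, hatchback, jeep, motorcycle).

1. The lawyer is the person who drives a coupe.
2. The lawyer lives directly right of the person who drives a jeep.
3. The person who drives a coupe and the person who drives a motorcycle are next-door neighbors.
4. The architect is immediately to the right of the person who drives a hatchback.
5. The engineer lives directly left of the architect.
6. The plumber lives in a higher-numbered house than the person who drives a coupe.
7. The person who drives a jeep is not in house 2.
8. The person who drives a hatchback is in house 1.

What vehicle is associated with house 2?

scooter

Clue 8 places the person who drives a hatchback in house 1.
By clue 2, the lawyer is in house 4.
Clue 2 places the person who drives a jeep in house 3.
Clue 4 places the architect in house 2.
Clue 5: the engineer is in house 1.
From clue 1, the person who drives a coupe must be in house 4.
The person who drives a motorcycle is in house 5 (clue 3).
Clue 6: the plumber is in house 5.
House 3's profession must be teacher (nothing else left).
The only vehicle still possible for house 2 is scooter.
So: house 1 = engineer/hatchback, house 2 = architect/scooter, house 3 = teacher/jeep, house 4 = lawyer/coupe, house 5 = plumber/motorcycle.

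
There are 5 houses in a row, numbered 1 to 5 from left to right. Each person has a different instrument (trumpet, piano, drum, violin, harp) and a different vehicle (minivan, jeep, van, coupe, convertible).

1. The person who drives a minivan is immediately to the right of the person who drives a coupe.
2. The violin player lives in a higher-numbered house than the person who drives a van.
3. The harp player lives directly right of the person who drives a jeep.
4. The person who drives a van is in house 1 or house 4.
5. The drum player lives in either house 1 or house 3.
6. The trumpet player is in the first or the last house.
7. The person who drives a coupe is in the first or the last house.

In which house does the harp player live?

4

Clue 7: the person who drives a coupe is in house 1.
Clue 1: the person who drives a minivan is in house 2.
Clue 2 places the violin player in house 5.
House 2's instrument must be piano (nothing else left).
So house 4 gets harp for instrument.
The only vehicle still possible for house 4 is van.
So house 5 gets convertible for vehicle.
That leaves trumpet as the instrument for house 1.
House 3 instrument: only drum fits.
House 3's vehicle must be jeep (nothing else left).
So: house 1 = trumpet/coupe, house 2 = piano/minivan, house 3 = drum/jeep, house 4 = harp/van, house 5 = violin/convertible.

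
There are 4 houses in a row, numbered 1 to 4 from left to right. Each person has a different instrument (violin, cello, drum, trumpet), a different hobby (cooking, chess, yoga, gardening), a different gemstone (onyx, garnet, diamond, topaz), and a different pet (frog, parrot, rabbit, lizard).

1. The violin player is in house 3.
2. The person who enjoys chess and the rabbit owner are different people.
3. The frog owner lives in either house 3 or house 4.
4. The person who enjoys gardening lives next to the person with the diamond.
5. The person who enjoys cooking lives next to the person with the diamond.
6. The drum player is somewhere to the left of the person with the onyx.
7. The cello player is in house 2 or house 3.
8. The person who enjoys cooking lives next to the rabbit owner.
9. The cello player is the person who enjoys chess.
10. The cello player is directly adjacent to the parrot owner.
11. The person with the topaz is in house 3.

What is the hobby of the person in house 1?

gardening

By clue 1, the violin player is in house 3.
From clue 11, the person with the topaz must be in house 3.
The only instrument still possible for house 1 is drum.
That leaves cello as the instrument for house 2.
So house 4 gets trumpet for instrument.
From clue 9, the person who enjoys chess must be in house 2.
House 4 hobby: only yoga fits.
Clue 8 places the person who enjoys cooking in house 3.
From clue 8, the rabbit owner must be in house 4.
So house 1 gets gardening for hobby.
House 1's gemstone must be garnet (nothing else left).
House 2 pet: only lizard fits.
The person with the diamond is in house 2 (clue 4).
The only gemstone still possible for house 4 is onyx.
House 1's pet must be parrot (nothing else left).
That leaves frog as the pet for house 3.
So: house 1 = drum/gardening/garnet/parrot, house 2 = cello/chess/diamond/lizard, house 3 = violin/cooking/topaz/frog, house 4 = trumpet/yoga/onyx/rabbit.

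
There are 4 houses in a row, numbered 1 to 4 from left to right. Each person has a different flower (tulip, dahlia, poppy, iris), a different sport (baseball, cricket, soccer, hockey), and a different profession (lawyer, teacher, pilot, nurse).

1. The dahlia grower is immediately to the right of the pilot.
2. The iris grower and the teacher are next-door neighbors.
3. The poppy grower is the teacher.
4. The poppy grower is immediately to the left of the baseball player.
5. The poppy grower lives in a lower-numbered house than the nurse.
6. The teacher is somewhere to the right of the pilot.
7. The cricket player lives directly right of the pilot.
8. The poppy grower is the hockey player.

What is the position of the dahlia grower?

2

House 1's sport must be soccer (nothing else left).
House 4's sport must be baseball (nothing else left).
From clue 4, the poppy grower must be in house 3.
Clue 5: the nurse is in house 4.
By clue 8, the hockey player is in house 3.
House 2 sport: only cricket fits.
The pilot is in house 1 (clue 1).
From clue 3, the teacher must be in house 3.
The only flower still possible for house 2 is dahlia.
The only profession still possible for house 2 is lawyer.
By clue 2, the iris grower is in house 4.
The only flower still possible for house 1 is tulip.
So: house 1 = tulip/soccer/pilot, house 2 = dahlia/cricket/lawyer, house 3 = poppy/hockey/teacher, house 4 = iris/baseball/nurse.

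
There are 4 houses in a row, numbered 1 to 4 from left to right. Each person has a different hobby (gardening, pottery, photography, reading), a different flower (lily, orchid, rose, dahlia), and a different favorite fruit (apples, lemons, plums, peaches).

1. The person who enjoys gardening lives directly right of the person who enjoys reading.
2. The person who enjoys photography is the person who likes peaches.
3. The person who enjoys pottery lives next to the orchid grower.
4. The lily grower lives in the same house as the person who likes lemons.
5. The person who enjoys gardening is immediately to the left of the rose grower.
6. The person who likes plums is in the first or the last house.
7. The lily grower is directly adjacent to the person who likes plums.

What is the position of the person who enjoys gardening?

The person who enjoys gardening is narrowed to house 2 or 3; consider each.
Placing it in house 3 leads to a contradiction, so it's in house 2.
Clue 1: the person who enjoys reading is in house 1.
By clue 5, the rose grower is in house 3.
By clue 3, the person who enjoys pottery is in house 3.
From clue 4, the person who likes lemons must be in house 2.
Clue 7 places the person who likes plums in house 1.
House 4's hobby must be photography (nothing else left).
The only flower still possible for house 1 is dahlia.
That leaves lily as the flower for house 2.
The only flower still possible for house 4 is orchid.
From clue 2, the person who likes peaches must be in house 4.
The only favorite fruit still possible for house 3 is apples.
So: house 1 = reading/dahlia/plums, house 2 = gardening/lily/lemons, house 3 = pottery/rose/apples, house 4 = photography/orchid/peaches.

2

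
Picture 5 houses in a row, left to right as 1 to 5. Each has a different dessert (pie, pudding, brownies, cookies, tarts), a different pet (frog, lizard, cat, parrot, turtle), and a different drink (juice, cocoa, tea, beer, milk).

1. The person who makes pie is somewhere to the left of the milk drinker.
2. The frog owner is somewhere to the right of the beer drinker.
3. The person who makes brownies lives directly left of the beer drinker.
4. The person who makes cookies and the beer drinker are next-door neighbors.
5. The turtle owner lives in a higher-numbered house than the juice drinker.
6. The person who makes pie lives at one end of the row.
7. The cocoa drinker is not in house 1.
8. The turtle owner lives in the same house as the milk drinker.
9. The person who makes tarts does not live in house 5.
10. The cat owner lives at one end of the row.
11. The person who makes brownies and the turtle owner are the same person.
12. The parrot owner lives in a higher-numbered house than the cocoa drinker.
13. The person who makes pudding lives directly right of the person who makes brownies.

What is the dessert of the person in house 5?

cookies

The person who makes pie is in house 1 (clue 6).
That leaves cookies as the dessert for house 5.
Clue 4: the beer drinker is in house 4.
House 5 drink: only tea fits.
Clue 2: the frog owner is in house 5.
From clue 3, the person who makes brownies must be in house 3.
The turtle owner is in house 3 (clue 11).
From clue 13, the person who makes pudding must be in house 4.
House 2's dessert must be tarts (nothing else left).
So house 1 gets cat for pet.
That leaves lizard as the pet for house 2.
The only pet still possible for house 4 is parrot.
So house 1 gets juice for drink.
Clue 8 places the milk drinker in house 3.
The only drink still possible for house 2 is cocoa.
So: house 1 = pie/cat/juice, house 2 = tarts/lizard/cocoa, house 3 = brownies/turtle/milk, house 4 = pudding/parrot/beer, house 5 = cookies/frog/tea.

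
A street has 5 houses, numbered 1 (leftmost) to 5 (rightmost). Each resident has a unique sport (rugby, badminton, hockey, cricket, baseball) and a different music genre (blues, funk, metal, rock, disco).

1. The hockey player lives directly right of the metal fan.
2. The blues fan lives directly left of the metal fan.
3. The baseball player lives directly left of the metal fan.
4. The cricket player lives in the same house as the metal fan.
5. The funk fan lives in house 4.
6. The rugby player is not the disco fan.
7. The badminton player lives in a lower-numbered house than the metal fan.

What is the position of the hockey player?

4

Clue 5: the funk fan is in house 4.
House 5's sport must be rugby (nothing else left).
House 4 sport: only hockey fits.
House 5 music genre: only rock fits.
Clue 1 places the metal fan in house 3.
Clue 2: the blues fan is in house 2.
The baseball player is in house 2 (clue 3).
From clue 4, the cricket player must be in house 3.
The only sport still possible for house 1 is badminton.
House 1 music genre: only disco fits.
So: house 1 = badminton/disco, house 2 = baseball/blues, house 3 = cricket/metal, house 4 = hockey/funk, house 5 = rugby/rock.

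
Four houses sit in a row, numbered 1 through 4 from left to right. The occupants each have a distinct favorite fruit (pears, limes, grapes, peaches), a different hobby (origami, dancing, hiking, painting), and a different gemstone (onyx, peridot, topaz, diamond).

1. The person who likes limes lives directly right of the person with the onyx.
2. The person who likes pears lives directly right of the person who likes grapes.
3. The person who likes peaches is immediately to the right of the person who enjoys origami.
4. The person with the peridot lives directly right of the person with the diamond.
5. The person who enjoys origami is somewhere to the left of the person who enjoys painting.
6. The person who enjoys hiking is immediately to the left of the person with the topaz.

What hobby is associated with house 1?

The only favorite fruit still possible for house 1 is grapes.
By clue 2, the person who likes pears is in house 2.
House 1's gemstone must be diamond (nothing else left).
The person with the peridot is in house 2 (clue 4).
The only gemstone still possible for house 4 is topaz.
Clue 1: the person who likes limes is in house 4.
By clue 6, the person who enjoys hiking is in house 3.
House 3's favorite fruit must be peaches (nothing else left).
So house 1 gets dancing for hobby.
House 2's hobby must be origami (nothing else left).
House 4 hobby: only painting fits.
So house 3 gets onyx for gemstone.
So: house 1 = grapes/dancing/diamond, house 2 = pears/origami/peridot, house 3 = peaches/hiking/onyx, house 4 = limes/painting/topaz.

dancing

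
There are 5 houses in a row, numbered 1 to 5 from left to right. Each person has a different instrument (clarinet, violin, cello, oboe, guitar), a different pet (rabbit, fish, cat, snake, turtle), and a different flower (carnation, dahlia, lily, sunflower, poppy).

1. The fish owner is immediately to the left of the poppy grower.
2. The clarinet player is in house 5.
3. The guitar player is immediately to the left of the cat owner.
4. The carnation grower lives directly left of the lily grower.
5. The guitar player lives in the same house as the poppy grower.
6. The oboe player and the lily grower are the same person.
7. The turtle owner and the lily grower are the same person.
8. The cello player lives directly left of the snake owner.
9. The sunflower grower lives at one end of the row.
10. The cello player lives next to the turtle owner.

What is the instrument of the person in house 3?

cello

Clue 2: the clarinet player is in house 5.
The sunflower grower is narrowed to house 1 or 5; consider each.
Placing it in house 1 leads to a contradiction, so it's in house 5.
The guitar player is narrowed to house 2 or 3 or 4; consider each.
Placing it in house 2 and house 3 leads to a contradiction, so it's in house 4.
From clue 3, the cat owner must be in house 5.
Clue 5: the poppy grower is in house 4.
From clue 1, the fish owner must be in house 3.
That leaves rabbit as the pet for house 1.
House 2 pet: only turtle fits.
House 4's pet must be snake (nothing else left).
From clue 7, the lily grower must be in house 2.
Clue 8: the cello player is in house 3.
So house 1 gets violin for instrument.
House 2 instrument: only oboe fits.
The only flower still possible for house 3 is dahlia.
House 1 flower: only carnation fits.
So: house 1 = violin/rabbit/carnation, house 2 = oboe/turtle/lily, house 3 = cello/fish/dahlia, house 4 = guitar/snake/poppy, house 5 = clarinet/cat/sunflower.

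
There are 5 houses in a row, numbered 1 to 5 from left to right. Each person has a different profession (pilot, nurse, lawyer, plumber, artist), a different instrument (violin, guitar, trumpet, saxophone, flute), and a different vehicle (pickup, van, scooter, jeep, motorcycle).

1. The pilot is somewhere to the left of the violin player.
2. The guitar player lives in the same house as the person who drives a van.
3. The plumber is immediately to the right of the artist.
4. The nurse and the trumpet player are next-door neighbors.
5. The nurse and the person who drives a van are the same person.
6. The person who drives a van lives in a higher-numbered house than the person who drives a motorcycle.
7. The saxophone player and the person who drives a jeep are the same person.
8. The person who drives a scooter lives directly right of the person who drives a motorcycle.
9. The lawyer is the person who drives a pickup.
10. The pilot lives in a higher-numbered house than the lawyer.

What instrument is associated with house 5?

The lawyer is narrowed to house 1 or 2 or 3; consider each.
Placing it in house 2 and house 3 leads to a contradiction, so it's in house 1.
Clue 9 places the person who drives a pickup in house 1.
House 1's instrument must be flute (nothing else left).
The artist is narrowed to house 2 or 3 or 4; consider each.
Placing it in house 2 and house 4 leads to a contradiction, so it's in house 3.
The plumber is in house 4 (clue 3).
So house 2 gets pilot for profession.
House 5 profession: only nurse fits.
The trumpet player is in house 4 (clue 4).
Clue 5: the person who drives a van is in house 5.
The only instrument still possible for house 2 is saxophone.
Clue 2: the guitar player is in house 5.
Clue 7 places the person who drives a jeep in house 2.
House 3 instrument: only violin fits.
House 3's vehicle must be motorcycle (nothing else left).
House 4's vehicle must be scooter (nothing else left).
So: house 1 = lawyer/flute/pickup, house 2 = pilot/saxophone/jeep, house 3 = artist/violin/motorcycle, house 4 = plumber/trumpet/scooter, house 5 = nurse/guitar/van.

guitar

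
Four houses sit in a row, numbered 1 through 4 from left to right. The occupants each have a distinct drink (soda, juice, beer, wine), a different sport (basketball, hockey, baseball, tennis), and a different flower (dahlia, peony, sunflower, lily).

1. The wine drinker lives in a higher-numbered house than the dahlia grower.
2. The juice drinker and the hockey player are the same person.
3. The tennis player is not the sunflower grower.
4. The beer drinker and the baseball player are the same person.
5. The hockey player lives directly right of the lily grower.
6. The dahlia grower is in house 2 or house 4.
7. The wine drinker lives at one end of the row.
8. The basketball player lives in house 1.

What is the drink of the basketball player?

Clue 6 places the dahlia grower in house 2.
Clue 7: the wine drinker is in house 4.
Clue 8 places the basketball player in house 1.
Clue 5 places the hockey player in house 2.
By clue 5, the lily grower is in house 1.
House 1 drink: only soda fits.
House 3's sport must be baseball (nothing else left).
House 4 sport: only tennis fits.
From clue 2, the juice drinker must be in house 2.
Clue 3: the sunflower grower is in house 3.
From clue 4, the beer drinker must be in house 3.
House 4 flower: only peony fits.
So: house 1 = soda/basketball/lily, house 2 = juice/hockey/dahlia, house 3 = beer/baseball/sunflower, house 4 = wine/tennis/peony.

soda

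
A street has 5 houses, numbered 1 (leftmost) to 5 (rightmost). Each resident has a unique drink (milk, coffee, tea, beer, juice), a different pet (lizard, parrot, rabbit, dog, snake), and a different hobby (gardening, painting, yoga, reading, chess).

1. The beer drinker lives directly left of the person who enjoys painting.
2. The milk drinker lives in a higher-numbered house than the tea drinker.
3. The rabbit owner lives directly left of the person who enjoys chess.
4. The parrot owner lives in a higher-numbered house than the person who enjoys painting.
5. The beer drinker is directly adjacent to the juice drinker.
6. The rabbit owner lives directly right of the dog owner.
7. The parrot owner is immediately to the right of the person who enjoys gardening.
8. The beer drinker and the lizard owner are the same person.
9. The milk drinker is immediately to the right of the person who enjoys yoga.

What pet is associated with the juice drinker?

snake

The beer drinker is narrowed to house 1 or 2 or 3; consider each.
Placing it in house 2 and house 3 leads to a contradiction, so it's in house 1.
From clue 1, the person who enjoys painting must be in house 2.
Clue 5 places the juice drinker in house 2.
By clue 8, the lizard owner is in house 1.
So house 1 gets reading for hobby.
House 5's hobby must be chess (nothing else left).
The rabbit owner is in house 4 (clue 3).
By clue 6, the dog owner is in house 3.
The only pet still possible for house 2 is snake.
House 5 pet: only parrot fits.
By clue 7, the person who enjoys gardening is in house 4.
The only hobby still possible for house 3 is yoga.
Clue 9: the milk drinker is in house 4.
That leaves tea as the drink for house 3.
House 5's drink must be coffee (nothing else left).
So: house 1 = beer/lizard/reading, house 2 = juice/snake/painting, house 3 = tea/dog/yoga, house 4 = milk/rabbit/gardening, house 5 = coffee/parrot/chess.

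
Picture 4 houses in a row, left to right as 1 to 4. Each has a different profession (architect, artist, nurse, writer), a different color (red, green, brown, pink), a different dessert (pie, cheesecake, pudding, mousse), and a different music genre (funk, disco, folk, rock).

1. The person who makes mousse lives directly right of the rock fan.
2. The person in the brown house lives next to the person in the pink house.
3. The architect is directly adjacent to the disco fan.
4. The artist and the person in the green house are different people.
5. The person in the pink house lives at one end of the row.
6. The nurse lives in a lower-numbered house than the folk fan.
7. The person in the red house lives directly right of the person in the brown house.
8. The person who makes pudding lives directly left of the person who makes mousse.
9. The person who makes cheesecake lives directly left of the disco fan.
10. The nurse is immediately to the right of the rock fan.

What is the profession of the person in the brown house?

So house 4 gets pie for dessert.
The nurse is narrowed to house 2 or 3; consider each.
Placing it in house 3 leads to a contradiction, so it's in house 2.
From clue 10, the rock fan must be in house 1.
By clue 1, the person who makes mousse is in house 2.
Clue 8 places the person who makes pudding in house 1.
So house 3 gets cheesecake for dessert.
By clue 9, the disco fan is in house 4.
The only music genre still possible for house 2 is funk.
That leaves folk as the music genre for house 3.
By clue 3, the architect is in house 3.
The artist is narrowed to house 1 or 4; consider each.
Placing it in house 4 leads to a contradiction, so it's in house 1.
House 4 profession: only writer fits.
So house 1 gets pink for color.
From clue 2, the person in the brown house must be in house 2.
By clue 7, the person in the red house is in house 3.
That leaves green as the color for house 4.
So: house 1 = artist/pink/pudding/rock, house 2 = nurse/brown/mousse/funk, house 3 = architect/red/cheesecake/folk, house 4 = writer/green/pie/disco.

nurse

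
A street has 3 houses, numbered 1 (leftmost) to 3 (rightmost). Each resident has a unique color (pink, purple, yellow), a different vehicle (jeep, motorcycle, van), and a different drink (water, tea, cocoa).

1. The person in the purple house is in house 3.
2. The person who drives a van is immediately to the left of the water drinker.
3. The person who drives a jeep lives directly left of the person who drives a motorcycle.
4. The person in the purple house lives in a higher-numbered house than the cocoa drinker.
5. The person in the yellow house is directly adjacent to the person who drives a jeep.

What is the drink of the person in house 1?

cocoa

From clue 1, the person in the purple house must be in house 3.
So house 3 gets motorcycle for vehicle.
The person who drives a jeep is in house 2 (clue 3).
Clue 5: the person in the yellow house is in house 1.
So house 2 gets pink for color.
House 1's vehicle must be van (nothing else left).
By clue 2, the water drinker is in house 2.
House 1 drink: only cocoa fits.
House 3's drink must be tea (nothing else left).
So: house 1 = yellow/van/cocoa, house 2 = pink/jeep/water, house 3 = purple/motorcycle/tea.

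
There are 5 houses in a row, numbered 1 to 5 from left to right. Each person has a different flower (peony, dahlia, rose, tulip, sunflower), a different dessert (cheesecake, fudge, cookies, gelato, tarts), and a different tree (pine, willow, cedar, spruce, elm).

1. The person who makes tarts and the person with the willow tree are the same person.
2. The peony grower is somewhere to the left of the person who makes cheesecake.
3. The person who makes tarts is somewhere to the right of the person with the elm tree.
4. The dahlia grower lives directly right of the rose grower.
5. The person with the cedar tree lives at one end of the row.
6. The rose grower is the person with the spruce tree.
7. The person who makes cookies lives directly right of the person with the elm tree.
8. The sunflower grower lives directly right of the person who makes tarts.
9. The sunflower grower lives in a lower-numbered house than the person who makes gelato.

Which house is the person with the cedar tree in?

5

So house 1 gets fudge for dessert.
The sunflower grower is narrowed to house 3 or 4; consider each.
Placing it in house 3 leads to a contradiction, so it's in house 4.
Clue 8: the person who makes tarts is in house 3.
Clue 9: the person who makes gelato is in house 5.
House 4 dessert: only cheesecake fits.
From clue 1, the person with the willow tree must be in house 3.
Clue 7: the person with the elm tree is in house 1.
House 5 flower: only tulip fits.
House 2 dessert: only cookies fits.
That leaves pine as the tree for house 4.
House 5's tree must be cedar (nothing else left).
Clue 6 places the rose grower in house 2.
So house 1 gets peony for flower.
House 3 flower: only dahlia fits.
The only tree still possible for house 2 is spruce.
So: house 1 = peony/fudge/elm, house 2 = rose/cookies/spruce, house 3 = dahlia/tarts/willow, house 4 = sunflower/cheesecake/pine, house 5 = tulip/gelato/cedar.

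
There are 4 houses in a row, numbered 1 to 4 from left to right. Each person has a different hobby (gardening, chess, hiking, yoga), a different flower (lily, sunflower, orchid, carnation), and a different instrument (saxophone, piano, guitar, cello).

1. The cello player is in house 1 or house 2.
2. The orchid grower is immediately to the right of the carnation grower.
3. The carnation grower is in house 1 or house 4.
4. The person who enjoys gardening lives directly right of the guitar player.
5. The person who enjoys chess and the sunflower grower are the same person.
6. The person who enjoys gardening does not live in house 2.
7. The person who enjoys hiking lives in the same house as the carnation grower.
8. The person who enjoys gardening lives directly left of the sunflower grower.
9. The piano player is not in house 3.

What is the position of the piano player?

4

Clue 3 places the carnation grower in house 1.
Clue 7: the person who enjoys hiking is in house 1.
From clue 8, the person who enjoys gardening must be in house 3.
From clue 8, the sunflower grower must be in house 4.
Clue 2: the orchid grower is in house 2.
By clue 4, the guitar player is in house 2.
Clue 5: the person who enjoys chess is in house 4.
The only hobby still possible for house 2 is yoga.
That leaves lily as the flower for house 3.
So house 1 gets cello for instrument.
That leaves saxophone as the instrument for house 3.
So house 4 gets piano for instrument.
So: house 1 = hiking/carnation/cello, house 2 = yoga/orchid/guitar, house 3 = gardening/lily/saxophone, house 4 = chess/sunflower/piano.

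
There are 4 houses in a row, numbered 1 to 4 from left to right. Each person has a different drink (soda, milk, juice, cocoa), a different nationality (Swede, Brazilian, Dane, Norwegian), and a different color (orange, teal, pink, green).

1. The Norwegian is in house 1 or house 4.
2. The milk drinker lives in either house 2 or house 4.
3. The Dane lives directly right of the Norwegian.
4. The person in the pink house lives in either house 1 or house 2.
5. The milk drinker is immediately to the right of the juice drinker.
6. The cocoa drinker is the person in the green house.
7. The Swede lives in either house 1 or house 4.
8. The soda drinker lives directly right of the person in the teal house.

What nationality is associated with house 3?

Clue 3 places the Dane in house 2.
From clue 3, the Norwegian must be in house 1.
So house 3 gets Brazilian for nationality.
The only nationality still possible for house 4 is Swede.
The juice drinker is narrowed to house 1 or 3; consider each.
Placing it in house 3 leads to a contradiction, so it's in house 1.
From clue 5, the milk drinker must be in house 2.
The cocoa drinker is narrowed to house 3 or 4; consider each.
Placing it in house 3 leads to a contradiction, so it's in house 4.
From clue 6, the person in the green house must be in house 4.
So house 3 gets soda for drink.
From clue 8, the person in the teal house must be in house 2.
The only color still possible for house 1 is pink.
House 3's color must be orange (nothing else left).
So: house 1 = juice/Norwegian/pink, house 2 = milk/Dane/teal, house 3 = soda/Brazilian/orange, house 4 = cocoa/Swede/green.

Brazilian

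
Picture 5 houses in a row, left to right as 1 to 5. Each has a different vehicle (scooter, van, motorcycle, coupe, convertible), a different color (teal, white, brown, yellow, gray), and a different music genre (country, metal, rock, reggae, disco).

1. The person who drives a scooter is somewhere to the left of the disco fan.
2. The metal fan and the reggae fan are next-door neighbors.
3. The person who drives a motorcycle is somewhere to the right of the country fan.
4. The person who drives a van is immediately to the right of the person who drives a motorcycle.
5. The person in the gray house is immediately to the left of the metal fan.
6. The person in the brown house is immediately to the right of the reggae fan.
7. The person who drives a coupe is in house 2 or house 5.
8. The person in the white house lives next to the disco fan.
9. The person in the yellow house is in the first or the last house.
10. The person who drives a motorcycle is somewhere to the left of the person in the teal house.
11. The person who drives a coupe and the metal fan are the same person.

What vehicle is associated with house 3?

The person who drives a coupe is narrowed to house 2 or 5; consider each.
Placing it in house 2 leads to a contradiction, so it's in house 5.
The metal fan is in house 5 (clue 11).
Clue 2: the reggae fan is in house 4.
Clue 5 places the person in the gray house in house 4.
The person in the brown house is in house 5 (clue 6).
House 1 color: only yellow fits.
So house 2 gets white for color.
That leaves teal as the color for house 3.
From clue 8, the disco fan must be in house 3.
Clue 10: the person who drives a motorcycle is in house 2.
Clue 3: the country fan is in house 1.
From clue 4, the person who drives a van must be in house 3.
So house 1 gets scooter for vehicle.
House 4's vehicle must be convertible (nothing else left).
House 2 music genre: only rock fits.
So: house 1 = scooter/yellow/country, house 2 = motorcycle/white/rock, house 3 = van/teal/disco, house 4 = convertible/gray/reggae, house 5 = coupe/brown/metal.

van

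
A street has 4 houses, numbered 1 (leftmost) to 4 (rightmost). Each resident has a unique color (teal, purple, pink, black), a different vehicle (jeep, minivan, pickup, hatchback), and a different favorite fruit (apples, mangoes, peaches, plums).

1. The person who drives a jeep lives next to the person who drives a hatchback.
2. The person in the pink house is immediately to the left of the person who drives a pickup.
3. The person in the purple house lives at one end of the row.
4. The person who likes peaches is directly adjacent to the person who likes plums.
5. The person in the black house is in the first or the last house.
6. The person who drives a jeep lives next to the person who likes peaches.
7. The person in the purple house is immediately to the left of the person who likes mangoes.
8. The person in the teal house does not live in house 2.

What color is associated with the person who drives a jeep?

pink

The person in the purple house is in house 1 (clue 7).
From clue 7, the person who likes mangoes must be in house 2.
So house 2 gets pink for color.
So house 3 gets teal for color.
That leaves black as the color for house 4.
The person who drives a pickup is in house 3 (clue 2).
House 1 favorite fruit: only apples fits.
The person who drives a jeep is in house 2 (clue 1).
The person who drives a hatchback is in house 1 (clue 1).
Clue 6 places the person who likes peaches in house 3.
That leaves minivan as the vehicle for house 4.
That leaves plums as the favorite fruit for house 4.
So: house 1 = purple/hatchback/apples, house 2 = pink/jeep/mangoes, house 3 = teal/pickup/peaches, house 4 = black/minivan/plums.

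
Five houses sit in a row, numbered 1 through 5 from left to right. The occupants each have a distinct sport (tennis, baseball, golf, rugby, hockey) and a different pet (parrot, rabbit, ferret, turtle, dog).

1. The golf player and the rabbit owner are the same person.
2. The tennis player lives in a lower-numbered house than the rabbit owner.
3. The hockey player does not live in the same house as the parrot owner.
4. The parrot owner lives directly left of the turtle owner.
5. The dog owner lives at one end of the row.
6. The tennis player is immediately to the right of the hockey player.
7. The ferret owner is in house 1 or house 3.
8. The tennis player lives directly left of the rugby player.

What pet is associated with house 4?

The dog owner is narrowed to house 1 or 5; consider each.
Placing it in house 1 leads to a contradiction, so it's in house 5.
House 5's sport must be baseball (nothing else left).
So house 1 gets hockey for sport.
House 2 sport: only tennis fits.
Clue 8: the rugby player is in house 3.
House 4 sport: only golf fits.
The only pet still possible for house 1 is ferret.
House 2 pet: only parrot fits.
Clue 1 places the rabbit owner in house 4.
By clue 4, the turtle owner is in house 3.
So: house 1 = hockey/ferret, house 2 = tennis/parrot, house 3 = rugby/turtle, house 4 = golf/rabbit, house 5 = baseball/dog.

rabbit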